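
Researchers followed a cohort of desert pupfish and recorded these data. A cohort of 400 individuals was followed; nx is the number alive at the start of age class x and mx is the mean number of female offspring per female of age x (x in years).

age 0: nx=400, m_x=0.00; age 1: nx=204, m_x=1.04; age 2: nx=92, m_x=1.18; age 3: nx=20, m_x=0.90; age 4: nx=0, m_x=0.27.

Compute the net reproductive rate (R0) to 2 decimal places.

0.85

lx = nx/n0 = nx/400: 1, 0.51, 0.23, 0.05, 0
lx·mx by age: 0, 0.5304, 0.2714, 0.045, 0
R0 = Σ lx·mx = 0.8468 → 0.85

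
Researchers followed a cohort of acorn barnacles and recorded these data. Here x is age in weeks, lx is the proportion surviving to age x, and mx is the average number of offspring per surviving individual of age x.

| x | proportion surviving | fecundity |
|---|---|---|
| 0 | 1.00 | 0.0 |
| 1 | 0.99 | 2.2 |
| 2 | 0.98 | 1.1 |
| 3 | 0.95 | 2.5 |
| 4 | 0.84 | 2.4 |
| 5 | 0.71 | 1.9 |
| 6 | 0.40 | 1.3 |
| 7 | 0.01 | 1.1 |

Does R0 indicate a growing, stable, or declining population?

R0 = Σ lx·mx = 0 + 2.178 + 1.078 + 2.375 + 2.016 + 1.349 + 0.52 + 0.011 = 9.527
R0 > 1, so the population is growing.

growing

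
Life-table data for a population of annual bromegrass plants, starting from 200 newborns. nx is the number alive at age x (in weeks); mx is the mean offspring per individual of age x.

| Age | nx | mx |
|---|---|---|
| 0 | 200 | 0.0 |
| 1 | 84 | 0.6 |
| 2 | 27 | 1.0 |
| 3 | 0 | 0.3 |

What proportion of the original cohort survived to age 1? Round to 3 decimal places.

0.420

l_1 = n_1/n_0 = 84/200 = 0.42 → 0.420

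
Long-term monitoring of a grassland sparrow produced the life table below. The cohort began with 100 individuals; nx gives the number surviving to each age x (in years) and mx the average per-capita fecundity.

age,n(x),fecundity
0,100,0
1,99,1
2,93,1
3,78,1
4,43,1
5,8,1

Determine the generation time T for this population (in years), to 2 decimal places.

2.28

lx = nx/n0 = nx/100: 1, 0.99, 0.93, 0.78, 0.43, 0.08
lx·mx: 0, 0.99, 0.93, 0.78, 0.43, 0.08 → R0 = 3.21
x·lx·mx: 0, 0.99, 1.86, 2.34, 1.72, 0.4 → Σ = 7.31
T = 7.31 / 3.21 = 2.277259… → 2.28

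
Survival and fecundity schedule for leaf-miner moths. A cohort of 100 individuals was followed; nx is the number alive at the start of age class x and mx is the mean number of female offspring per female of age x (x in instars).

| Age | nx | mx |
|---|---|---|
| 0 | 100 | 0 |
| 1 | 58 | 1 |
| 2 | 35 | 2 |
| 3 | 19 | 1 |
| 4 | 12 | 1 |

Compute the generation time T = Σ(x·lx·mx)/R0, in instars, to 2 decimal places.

lx = nx/n0 = nx/100: 1, 0.58, 0.35, 0.19, 0.12
lx·mx: 0, 0.58, 0.7, 0.19, 0.12 → R0 = 1.59
x·lx·mx: 0, 0.58, 1.4, 0.57, 0.48 → Σ = 3.03
T = 3.03 / 1.59 = 1.90566… → 1.91

1.91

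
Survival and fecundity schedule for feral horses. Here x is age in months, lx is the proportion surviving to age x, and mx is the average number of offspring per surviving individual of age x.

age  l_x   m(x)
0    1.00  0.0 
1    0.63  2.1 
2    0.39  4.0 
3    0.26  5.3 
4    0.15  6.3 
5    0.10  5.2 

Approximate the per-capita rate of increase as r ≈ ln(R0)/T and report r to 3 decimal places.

R0 = Σ lx·mx = 0 + 1.323 + 1.56 + 1.378 + 0.945 + 0.52 = 5.726
Σ x·lx·mx = 14.957; T = 14.957/5.726 = 2.61212…
r ≈ ln(R0)/T = ln(5.726)/2.61212… = 0.66805… → 0.668

0.668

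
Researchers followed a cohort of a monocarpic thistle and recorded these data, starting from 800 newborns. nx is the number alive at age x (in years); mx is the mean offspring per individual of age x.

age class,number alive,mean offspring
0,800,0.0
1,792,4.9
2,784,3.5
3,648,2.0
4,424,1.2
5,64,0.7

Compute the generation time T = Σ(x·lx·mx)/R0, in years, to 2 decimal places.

1.83

lx = nx/n0 = nx/800: 1, 0.99, 0.98, 0.81, 0.53, 0.08
lx·mx: 0, 4.851, 3.43, 1.62, 0.636, 0.056 → R0 = 10.593
x·lx·mx: 0, 4.851, 6.86, 4.86, 2.544, 0.28 → Σ = 19.395
T = 19.395 / 10.593 = 1.830926… → 1.83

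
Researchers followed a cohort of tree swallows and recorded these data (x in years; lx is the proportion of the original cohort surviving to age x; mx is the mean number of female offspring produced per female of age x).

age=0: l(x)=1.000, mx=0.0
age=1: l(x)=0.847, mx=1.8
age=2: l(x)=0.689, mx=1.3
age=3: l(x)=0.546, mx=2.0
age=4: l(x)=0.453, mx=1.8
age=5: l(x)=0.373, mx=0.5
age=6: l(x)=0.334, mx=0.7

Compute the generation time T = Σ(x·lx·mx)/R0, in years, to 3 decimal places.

2.567

lx·mx: 0, 1.5246, 0.8957, 1.092, 0.8154, 0.1865, 0.2338 → R0 = 4.748
x·lx·mx: 0, 1.5246, 1.7914, 3.276, 3.2616, 0.9325, 1.4028 → Σ = 12.1889
T = 12.1889 / 4.748 = 2.567165… → 2.567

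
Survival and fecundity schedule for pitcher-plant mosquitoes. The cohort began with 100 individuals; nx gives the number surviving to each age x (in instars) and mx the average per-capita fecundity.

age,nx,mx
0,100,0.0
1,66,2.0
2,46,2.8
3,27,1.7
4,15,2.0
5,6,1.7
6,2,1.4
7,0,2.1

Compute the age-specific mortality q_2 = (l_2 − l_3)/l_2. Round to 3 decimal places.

0.413

lx = nx/n0 = nx/100: 1, 0.66, 0.46, 0.27, 0.15, 0.06, 0.02, 0
q_2 = (l_2 − l_3) / l_2 = (0.46 − 0.27) / 0.46
     = 0.19 / 0.46 = 0.413043… → 0.413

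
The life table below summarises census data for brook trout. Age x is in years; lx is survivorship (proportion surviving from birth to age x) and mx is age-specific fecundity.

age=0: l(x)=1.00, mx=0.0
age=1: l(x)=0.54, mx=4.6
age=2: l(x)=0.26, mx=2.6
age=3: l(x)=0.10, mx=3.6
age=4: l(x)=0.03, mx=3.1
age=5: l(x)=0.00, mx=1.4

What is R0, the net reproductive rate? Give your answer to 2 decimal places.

3.61

lx·mx by age: 0, 2.484, 0.676, 0.36, 0.093, 0
R0 = Σ lx·mx = 3.613 → 3.61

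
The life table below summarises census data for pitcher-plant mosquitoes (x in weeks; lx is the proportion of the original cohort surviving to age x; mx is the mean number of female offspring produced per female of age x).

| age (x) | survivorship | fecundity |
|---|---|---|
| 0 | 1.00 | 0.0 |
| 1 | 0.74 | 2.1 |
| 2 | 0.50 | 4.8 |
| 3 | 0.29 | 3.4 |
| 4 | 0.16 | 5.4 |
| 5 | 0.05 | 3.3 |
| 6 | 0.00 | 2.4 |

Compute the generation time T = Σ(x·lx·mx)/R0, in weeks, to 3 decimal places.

lx·mx: 0, 1.554, 2.4, 0.986, 0.864, 0.165, 0 → R0 = 5.969
x·lx·mx: 0, 1.554, 4.8, 2.958, 3.456, 0.825, 0 → Σ = 13.593
T = 13.593 / 5.969 = 2.277266… → 2.277

2.277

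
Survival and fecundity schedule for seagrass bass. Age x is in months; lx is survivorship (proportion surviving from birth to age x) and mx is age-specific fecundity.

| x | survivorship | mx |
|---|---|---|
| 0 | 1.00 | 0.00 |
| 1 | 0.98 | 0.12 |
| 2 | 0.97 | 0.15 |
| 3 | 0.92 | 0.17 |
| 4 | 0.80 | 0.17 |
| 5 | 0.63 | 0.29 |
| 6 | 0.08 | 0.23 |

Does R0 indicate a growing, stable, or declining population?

declining

R0 = Σ lx·mx = 0 + 0.1176 + 0.1455 + 0.1564 + 0.136 + 0.1827 + 0.0184 = 0.7566
R0 < 1, so the population is declining.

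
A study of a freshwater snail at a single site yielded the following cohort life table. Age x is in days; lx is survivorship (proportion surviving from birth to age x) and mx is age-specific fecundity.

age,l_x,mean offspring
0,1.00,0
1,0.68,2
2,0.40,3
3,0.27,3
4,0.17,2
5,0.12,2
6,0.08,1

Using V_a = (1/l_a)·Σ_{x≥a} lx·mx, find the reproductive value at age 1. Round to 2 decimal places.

lx·mx for x ≥ 1: 1.36, 1.2, 0.81, 0.34, 0.24, 0.08 → sum = 4.03
V_1 = 4.03 / l_1 = 4.03 / 0.68 = 5.926471… → 5.93

5.93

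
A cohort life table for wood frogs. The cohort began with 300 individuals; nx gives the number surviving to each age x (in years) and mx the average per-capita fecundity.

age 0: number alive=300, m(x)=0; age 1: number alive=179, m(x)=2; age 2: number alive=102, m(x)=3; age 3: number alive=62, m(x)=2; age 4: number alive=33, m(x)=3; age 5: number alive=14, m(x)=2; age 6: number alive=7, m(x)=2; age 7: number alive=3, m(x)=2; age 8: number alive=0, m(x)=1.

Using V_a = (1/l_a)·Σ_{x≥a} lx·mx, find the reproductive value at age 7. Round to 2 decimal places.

2.00

lx = nx/n0 = nx/300: 1, 0.59667…, 0.34, 0.20667…, 0.11, 0.04667…, 0.02333…, 0.01, 0
lx·mx for x ≥ 7: 0.02, 0 → sum = 0.02
V_7 = 0.02 / l_7 = 0.02 / 0.01 = 2 → 2.00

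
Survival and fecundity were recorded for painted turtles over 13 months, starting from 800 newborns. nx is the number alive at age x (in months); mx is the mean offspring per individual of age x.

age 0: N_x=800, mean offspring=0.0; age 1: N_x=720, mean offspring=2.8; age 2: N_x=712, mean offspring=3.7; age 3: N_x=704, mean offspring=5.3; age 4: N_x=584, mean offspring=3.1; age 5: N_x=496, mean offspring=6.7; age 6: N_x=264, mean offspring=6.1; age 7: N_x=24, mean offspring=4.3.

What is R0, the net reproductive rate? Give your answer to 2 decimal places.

lx = nx/n0 = nx/800: 1, 0.9, 0.89, 0.88, 0.73, 0.62, 0.33, 0.03
lx·mx by age: 0, 2.52, 3.293, 4.664, 2.263, 4.154, 2.013, 0.129
R0 = Σ lx·mx = 19.036 → 19.04

19.04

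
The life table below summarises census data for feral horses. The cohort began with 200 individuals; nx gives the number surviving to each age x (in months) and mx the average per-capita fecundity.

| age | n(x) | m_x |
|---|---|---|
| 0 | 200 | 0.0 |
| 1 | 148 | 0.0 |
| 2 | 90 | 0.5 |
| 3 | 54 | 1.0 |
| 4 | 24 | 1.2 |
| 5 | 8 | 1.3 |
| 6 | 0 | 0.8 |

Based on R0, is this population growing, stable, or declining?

lx = nx/n0 = nx/200: 1, 0.74, 0.45, 0.27, 0.12, 0.04, 0
R0 = Σ lx·mx = 0 + 0 + 0.225 + 0.27 + 0.144 + 0.052 + 0 = 0.691
R0 < 1, so the population is declining.

declining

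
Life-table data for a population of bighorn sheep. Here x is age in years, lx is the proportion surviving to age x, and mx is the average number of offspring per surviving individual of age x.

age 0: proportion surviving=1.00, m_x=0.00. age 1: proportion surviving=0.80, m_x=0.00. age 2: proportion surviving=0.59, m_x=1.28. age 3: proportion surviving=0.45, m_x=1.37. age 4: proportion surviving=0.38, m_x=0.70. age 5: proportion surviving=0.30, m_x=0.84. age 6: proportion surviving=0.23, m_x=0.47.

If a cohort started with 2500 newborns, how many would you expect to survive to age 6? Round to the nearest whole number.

Expected survivors = N0 · l_6 = 2500 × 0.23 = 575 → 575

575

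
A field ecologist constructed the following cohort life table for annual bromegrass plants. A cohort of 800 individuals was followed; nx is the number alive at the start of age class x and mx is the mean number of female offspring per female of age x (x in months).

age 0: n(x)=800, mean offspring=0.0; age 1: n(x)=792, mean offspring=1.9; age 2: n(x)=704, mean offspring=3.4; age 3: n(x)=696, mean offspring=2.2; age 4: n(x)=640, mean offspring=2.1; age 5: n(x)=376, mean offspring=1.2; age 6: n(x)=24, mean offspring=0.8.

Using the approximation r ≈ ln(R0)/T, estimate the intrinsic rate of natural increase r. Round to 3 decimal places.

0.857

lx = nx/n0 = nx/800: 1, 0.99, 0.88, 0.87, 0.8, 0.47, 0.03
R0 = Σ lx·mx = 0 + 1.881 + 2.992 + 1.914 + 1.68 + 0.564 + 0.024 = 9.055
Σ x·lx·mx = 23.291; T = 23.291/9.055 = 2.57217…
r ≈ ln(R0)/T = ln(9.055)/2.57217… = 0.8566… → 0.857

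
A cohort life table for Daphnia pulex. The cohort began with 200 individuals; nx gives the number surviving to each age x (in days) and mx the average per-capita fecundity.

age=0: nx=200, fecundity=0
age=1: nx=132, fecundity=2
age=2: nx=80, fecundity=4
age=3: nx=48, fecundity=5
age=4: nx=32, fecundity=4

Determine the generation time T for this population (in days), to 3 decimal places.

2.244

lx = nx/n0 = nx/200: 1, 0.66, 0.4, 0.24, 0.16
lx·mx: 0, 1.32, 1.6, 1.2, 0.64 → R0 = 4.76
x·lx·mx: 0, 1.32, 3.2, 3.6, 2.56 → Σ = 10.68
T = 10.68 / 4.76 = 2.243697… → 2.244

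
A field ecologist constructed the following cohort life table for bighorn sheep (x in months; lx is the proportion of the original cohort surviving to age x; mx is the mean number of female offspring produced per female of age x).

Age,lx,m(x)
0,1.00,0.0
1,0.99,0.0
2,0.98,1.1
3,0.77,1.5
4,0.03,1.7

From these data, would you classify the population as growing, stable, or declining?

R0 = Σ lx·mx = 0 + 0 + 1.078 + 1.155 + 0.051 = 2.284
R0 > 1, so the population is growing.

growing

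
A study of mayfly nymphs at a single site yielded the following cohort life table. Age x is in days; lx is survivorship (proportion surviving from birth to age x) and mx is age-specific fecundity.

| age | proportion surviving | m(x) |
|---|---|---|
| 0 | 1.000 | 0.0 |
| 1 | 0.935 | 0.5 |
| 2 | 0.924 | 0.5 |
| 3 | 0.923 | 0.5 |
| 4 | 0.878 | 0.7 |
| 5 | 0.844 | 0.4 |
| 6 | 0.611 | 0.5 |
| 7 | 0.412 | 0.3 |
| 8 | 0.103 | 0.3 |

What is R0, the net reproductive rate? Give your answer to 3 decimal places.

2.803

lx·mx by age: 0, 0.4675, 0.462, 0.4615, 0.6146, 0.3376, 0.3055, 0.1236, 0.0309
R0 = Σ lx·mx = 2.8032 → 2.803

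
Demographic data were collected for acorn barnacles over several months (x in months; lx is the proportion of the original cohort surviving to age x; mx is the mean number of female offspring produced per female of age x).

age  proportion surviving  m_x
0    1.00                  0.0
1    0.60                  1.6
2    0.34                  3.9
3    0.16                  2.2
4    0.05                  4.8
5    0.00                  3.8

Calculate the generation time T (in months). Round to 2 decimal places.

1.96

lx·mx: 0, 0.96, 1.326, 0.352, 0.24, 0 → R0 = 2.878
x·lx·mx: 0, 0.96, 2.652, 1.056, 0.96, 0 → Σ = 5.628
T = 5.628 / 2.878 = 1.955525… → 1.96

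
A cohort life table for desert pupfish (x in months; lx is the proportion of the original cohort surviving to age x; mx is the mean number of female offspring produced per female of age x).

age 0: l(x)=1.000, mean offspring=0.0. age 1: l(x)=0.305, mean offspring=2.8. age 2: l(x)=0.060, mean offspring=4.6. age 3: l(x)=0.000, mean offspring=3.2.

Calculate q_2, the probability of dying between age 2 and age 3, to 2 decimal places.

q_2 = (l_2 − l_3) / l_2 = (0.06 − 0) / 0.06
     = 0.06 / 0.06 = 1 → 1.00

1.00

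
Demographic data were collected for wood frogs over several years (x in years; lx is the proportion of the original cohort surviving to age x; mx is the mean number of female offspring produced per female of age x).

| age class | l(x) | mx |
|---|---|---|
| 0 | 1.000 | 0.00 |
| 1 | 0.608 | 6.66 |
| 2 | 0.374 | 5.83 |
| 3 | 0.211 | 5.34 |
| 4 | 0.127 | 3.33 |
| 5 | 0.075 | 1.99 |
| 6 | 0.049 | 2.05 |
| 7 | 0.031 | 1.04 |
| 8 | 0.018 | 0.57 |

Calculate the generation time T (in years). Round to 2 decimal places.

1.88

lx·mx: 0, 4.04928, 2.18042, 1.12674, 0.42291, 0.14925, 0.10045, 0.03224, 0.01026 → R0 = 8.07155
x·lx·mx: 0, 4.04928, 4.36084, 3.38022, 1.69164, 0.74625, 0.6027, 0.22568, 0.08208 → Σ = 15.13869
T = 15.13869 / 8.07155 = 1.875562… → 1.88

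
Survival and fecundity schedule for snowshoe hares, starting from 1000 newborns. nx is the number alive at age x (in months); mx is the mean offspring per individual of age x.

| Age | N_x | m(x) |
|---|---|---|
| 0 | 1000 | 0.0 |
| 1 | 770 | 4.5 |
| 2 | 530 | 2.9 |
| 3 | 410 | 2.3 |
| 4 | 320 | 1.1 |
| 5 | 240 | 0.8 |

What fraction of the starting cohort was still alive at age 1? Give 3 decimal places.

l_1 = n_1/n_0 = 770/1000 = 0.77 → 0.770

0.770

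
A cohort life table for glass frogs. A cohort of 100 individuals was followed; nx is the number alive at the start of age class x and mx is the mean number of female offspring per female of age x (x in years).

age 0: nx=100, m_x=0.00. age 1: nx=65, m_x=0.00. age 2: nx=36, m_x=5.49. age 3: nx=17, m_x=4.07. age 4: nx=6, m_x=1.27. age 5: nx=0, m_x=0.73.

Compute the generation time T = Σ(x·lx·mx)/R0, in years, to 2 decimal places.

2.31

lx = nx/n0 = nx/100: 1, 0.65, 0.36, 0.17, 0.06, 0
lx·mx: 0, 0, 1.9764, 0.6919, 0.0762, 0 → R0 = 2.7445
x·lx·mx: 0, 0, 3.9528, 2.0757, 0.3048, 0 → Σ = 6.3333
T = 6.3333 / 2.7445 = 2.307633… → 2.31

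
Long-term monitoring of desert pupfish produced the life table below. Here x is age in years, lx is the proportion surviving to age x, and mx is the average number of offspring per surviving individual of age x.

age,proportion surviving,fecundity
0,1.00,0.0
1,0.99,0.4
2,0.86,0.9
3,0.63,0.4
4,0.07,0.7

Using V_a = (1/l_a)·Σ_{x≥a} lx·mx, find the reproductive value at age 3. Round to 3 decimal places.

0.478

lx·mx for x ≥ 3: 0.252, 0.049 → sum = 0.301
V_3 = 0.301 / l_3 = 0.301 / 0.63 = 0.477778… → 0.478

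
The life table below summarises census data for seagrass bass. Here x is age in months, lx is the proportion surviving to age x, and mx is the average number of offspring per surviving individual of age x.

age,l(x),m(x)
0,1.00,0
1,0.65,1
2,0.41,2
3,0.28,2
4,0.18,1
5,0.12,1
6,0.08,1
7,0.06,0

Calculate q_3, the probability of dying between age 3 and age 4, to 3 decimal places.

q_3 = (l_3 − l_4) / l_3 = (0.28 − 0.18) / 0.28
     = 0.1 / 0.28 = 0.357143… → 0.357

0.357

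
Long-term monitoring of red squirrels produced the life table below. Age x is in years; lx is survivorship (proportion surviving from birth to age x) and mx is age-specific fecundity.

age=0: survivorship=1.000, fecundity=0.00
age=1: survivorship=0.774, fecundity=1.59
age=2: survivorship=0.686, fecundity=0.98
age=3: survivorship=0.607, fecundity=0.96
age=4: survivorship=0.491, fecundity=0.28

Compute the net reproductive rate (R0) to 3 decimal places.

lx·mx by age: 0, 1.23066, 0.67228, 0.58272, 0.13748
R0 = Σ lx·mx = 2.62314 → 2.623

2.623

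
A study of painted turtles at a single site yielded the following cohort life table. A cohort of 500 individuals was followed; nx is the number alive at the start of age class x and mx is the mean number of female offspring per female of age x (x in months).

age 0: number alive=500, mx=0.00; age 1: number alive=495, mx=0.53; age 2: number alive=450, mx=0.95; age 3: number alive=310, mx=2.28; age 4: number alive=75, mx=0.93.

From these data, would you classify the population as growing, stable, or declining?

growing

lx = nx/n0 = nx/500: 1, 0.99, 0.9, 0.62, 0.15
R0 = Σ lx·mx = 0 + 0.5247 + 0.855 + 1.4136 + 0.1395 = 2.9328
R0 > 1, so the population is growing.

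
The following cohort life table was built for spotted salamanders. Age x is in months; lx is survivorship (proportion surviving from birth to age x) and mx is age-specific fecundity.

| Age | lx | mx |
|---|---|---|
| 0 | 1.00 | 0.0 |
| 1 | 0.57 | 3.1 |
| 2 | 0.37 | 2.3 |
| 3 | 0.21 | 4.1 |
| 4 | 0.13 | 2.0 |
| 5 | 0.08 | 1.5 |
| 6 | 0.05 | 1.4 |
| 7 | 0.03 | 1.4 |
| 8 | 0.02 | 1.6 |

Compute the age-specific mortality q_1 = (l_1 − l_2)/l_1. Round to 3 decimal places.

0.351

q_1 = (l_1 − l_2) / l_1 = (0.57 − 0.37) / 0.57
     = 0.2 / 0.57 = 0.350877… → 0.351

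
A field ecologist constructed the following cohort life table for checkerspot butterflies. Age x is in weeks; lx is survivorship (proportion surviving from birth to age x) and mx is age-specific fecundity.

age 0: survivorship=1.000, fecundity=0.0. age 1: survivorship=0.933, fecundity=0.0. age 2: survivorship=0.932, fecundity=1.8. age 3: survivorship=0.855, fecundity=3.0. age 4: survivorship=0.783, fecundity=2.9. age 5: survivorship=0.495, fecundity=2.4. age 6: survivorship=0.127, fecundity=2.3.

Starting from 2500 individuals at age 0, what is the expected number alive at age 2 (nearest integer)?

Expected survivors = N0 · l_2 = 2500 × 0.932 = 2330 → 2330

2330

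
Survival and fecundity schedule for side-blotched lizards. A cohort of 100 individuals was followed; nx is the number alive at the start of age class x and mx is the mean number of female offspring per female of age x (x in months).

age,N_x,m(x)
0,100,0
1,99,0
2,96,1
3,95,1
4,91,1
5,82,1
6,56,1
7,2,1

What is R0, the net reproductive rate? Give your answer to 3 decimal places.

lx = nx/n0 = nx/100: 1, 0.99, 0.96, 0.95, 0.91, 0.82, 0.56, 0.02
lx·mx by age: 0, 0, 0.96, 0.95, 0.91, 0.82, 0.56, 0.02
R0 = Σ lx·mx = 4.22 → 4.220

4.220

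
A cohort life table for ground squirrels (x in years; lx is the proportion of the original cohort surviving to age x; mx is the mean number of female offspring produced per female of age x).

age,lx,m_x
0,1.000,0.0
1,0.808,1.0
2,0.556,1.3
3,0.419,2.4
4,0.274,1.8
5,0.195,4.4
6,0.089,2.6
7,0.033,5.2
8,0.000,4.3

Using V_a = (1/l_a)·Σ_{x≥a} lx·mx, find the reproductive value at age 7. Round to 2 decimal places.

5.20

lx·mx for x ≥ 7: 0.1716, 0 → sum = 0.1716
V_7 = 0.1716 / l_7 = 0.1716 / 0.033 = 5.2 → 5.20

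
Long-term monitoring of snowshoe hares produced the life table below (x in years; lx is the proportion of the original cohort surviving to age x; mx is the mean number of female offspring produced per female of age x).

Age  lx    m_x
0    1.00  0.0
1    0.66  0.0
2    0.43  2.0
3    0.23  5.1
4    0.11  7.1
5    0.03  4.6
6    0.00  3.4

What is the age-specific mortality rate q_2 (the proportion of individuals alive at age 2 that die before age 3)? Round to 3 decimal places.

q_2 = (l_2 − l_3) / l_2 = (0.43 − 0.23) / 0.43
     = 0.2 / 0.43 = 0.465116… → 0.465

0.465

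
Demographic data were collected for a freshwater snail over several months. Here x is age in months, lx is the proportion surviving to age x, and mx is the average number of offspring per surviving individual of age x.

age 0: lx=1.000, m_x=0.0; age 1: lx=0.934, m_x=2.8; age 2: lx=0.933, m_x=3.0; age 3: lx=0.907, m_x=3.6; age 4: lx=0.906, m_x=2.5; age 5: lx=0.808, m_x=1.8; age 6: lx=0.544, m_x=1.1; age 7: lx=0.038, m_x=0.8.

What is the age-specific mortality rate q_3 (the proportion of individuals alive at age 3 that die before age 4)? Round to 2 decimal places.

0.00

q_3 = (l_3 − l_4) / l_3 = (0.907 − 0.906) / 0.907
     = 0.001 / 0.907 = 0.001103… → 0.00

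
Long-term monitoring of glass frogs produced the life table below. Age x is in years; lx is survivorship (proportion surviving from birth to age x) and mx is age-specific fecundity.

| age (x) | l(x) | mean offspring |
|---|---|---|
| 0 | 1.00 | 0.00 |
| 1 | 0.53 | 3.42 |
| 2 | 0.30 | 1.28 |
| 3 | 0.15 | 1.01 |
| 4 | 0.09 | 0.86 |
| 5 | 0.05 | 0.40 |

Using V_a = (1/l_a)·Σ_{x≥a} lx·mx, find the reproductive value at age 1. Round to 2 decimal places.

4.61

lx·mx for x ≥ 1: 1.8126, 0.384, 0.1515, 0.0774, 0.02 → sum = 2.4455
V_1 = 2.4455 / l_1 = 2.4455 / 0.53 = 4.614151… → 4.61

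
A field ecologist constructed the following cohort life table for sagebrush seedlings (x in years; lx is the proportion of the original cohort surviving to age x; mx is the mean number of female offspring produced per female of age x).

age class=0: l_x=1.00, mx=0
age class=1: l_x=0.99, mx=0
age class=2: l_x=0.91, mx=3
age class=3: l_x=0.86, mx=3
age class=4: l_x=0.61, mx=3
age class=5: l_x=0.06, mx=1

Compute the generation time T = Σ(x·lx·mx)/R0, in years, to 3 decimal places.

2.892

lx·mx: 0, 0, 2.73, 2.58, 1.83, 0.06 → R0 = 7.2
x·lx·mx: 0, 0, 5.46, 7.74, 7.32, 0.3 → Σ = 20.82
T = 20.82 / 7.2 = 2.891667… → 2.892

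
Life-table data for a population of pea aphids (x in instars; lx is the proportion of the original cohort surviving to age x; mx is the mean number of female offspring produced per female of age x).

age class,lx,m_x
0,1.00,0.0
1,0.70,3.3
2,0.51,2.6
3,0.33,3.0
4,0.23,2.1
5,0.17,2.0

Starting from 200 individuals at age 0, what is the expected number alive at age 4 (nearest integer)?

46

Expected survivors = N0 · l_4 = 200 × 0.23 = 46 → 46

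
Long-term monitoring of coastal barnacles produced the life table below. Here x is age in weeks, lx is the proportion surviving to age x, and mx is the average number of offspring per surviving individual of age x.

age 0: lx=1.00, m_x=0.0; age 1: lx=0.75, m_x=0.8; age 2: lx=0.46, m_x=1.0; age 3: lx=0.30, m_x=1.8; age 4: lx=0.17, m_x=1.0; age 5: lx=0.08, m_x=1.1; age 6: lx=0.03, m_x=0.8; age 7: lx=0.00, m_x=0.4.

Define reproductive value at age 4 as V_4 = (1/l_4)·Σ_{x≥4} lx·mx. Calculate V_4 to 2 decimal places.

1.66

lx·mx for x ≥ 4: 0.17, 0.088, 0.024, 0 → sum = 0.282
V_4 = 0.282 / l_4 = 0.282 / 0.17 = 1.658824… → 1.66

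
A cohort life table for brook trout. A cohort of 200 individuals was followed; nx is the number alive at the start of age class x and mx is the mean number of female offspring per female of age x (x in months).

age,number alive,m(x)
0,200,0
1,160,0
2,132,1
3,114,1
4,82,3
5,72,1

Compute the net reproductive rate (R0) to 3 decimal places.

2.820

lx = nx/n0 = nx/200: 1, 0.8, 0.66, 0.57, 0.41, 0.36
lx·mx by age: 0, 0, 0.66, 0.57, 1.23, 0.36
R0 = Σ lx·mx = 2.82 → 2.820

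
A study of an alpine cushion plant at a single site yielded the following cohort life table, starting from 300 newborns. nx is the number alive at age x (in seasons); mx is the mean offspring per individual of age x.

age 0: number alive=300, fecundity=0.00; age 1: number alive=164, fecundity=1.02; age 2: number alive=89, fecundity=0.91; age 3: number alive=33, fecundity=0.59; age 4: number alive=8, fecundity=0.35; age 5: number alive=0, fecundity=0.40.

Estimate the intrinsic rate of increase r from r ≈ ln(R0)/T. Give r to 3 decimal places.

lx = nx/n0 = nx/300: 1, 0.54667…, 0.29667…, 0.11, 0.02667…, 0
R0 = Σ lx·mx = 0 + 0.5576… + 0.26997… + 0.0649 + 0.00933… + 0 = 0.9018…
Σ x·lx·mx = 1.329567…; T = 1.329567…/0.9018… = 1.47435…
r ≈ ln(R0)/T = ln(0.9018…)/1.47435… = -0.07011… → -0.070

-0.070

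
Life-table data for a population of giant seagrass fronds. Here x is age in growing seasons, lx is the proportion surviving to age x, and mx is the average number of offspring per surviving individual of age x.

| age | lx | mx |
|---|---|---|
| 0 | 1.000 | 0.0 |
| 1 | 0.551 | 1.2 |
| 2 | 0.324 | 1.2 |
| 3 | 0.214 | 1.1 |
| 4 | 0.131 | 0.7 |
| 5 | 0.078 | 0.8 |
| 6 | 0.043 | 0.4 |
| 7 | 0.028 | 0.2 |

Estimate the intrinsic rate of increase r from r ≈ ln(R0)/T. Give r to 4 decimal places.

R0 = Σ lx·mx = 0 + 0.6612 + 0.3888 + 0.2354 + 0.0917 + 0.0624 + 0.0172 + 0.0056 = 1.4623
Σ x·lx·mx = 2.9662; T = 2.9662/1.4623 = 2.02845…
r ≈ ln(R0)/T = ln(1.4623)/2.02845… = 0.187341… → 0.1873

0.1873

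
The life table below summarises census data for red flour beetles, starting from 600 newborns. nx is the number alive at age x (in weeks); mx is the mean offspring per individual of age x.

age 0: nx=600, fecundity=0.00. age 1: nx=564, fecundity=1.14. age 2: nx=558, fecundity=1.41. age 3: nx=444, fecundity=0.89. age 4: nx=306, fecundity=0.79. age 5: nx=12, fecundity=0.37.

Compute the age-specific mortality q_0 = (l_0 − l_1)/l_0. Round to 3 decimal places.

0.060

lx = nx/n0 = nx/600: 1, 0.94, 0.93, 0.74, 0.51, 0.02
q_0 = (l_0 − l_1) / l_0 = (1 − 0.94) / 1
     = 0.06 / 1 = 0.06 → 0.060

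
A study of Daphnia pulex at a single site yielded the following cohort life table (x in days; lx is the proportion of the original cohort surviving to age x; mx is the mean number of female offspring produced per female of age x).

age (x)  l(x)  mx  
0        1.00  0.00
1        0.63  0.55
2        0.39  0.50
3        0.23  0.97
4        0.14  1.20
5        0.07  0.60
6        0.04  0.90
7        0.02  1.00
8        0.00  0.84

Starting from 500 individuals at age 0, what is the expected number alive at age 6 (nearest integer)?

20

Expected survivors = N0 · l_6 = 500 × 0.04 = 20 → 20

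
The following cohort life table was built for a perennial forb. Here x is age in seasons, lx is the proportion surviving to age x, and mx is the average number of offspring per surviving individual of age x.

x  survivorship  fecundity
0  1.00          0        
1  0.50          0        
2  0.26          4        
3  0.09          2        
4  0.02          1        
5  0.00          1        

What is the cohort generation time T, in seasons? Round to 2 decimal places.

lx·mx: 0, 0, 1.04, 0.18, 0.02, 0 → R0 = 1.24
x·lx·mx: 0, 0, 2.08, 0.54, 0.08, 0 → Σ = 2.7
T = 2.7 / 1.24 = 2.177419… → 2.18

2.18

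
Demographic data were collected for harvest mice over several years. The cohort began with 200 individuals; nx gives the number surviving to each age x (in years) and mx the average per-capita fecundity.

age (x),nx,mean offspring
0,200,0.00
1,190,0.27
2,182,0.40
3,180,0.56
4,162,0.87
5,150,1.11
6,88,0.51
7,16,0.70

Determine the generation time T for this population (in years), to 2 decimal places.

3.81

lx = nx/n0 = nx/200: 1, 0.95, 0.91, 0.9, 0.81, 0.75, 0.44, 0.08
lx·mx: 0, 0.2565, 0.364, 0.504, 0.7047, 0.8325, 0.2244, 0.056 → R0 = 2.9421
x·lx·mx: 0, 0.2565, 0.728, 1.512, 2.8188, 4.1625, 1.3464, 0.392 → Σ = 11.2162
T = 11.2162 / 2.9421 = 3.812311… → 3.81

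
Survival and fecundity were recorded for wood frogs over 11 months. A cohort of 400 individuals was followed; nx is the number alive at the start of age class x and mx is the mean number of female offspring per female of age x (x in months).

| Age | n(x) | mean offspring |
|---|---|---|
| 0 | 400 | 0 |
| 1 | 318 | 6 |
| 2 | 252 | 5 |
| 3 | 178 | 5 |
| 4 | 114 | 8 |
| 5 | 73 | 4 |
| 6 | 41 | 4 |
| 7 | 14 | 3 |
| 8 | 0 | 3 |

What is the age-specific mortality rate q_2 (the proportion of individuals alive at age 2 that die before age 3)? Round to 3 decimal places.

0.294

lx = nx/n0 = nx/400: 1, 0.795, 0.63, 0.445, 0.285, 0.1825, 0.1025, 0.035, 0
q_2 = (l_2 − l_3) / l_2 = (0.63 − 0.445) / 0.63
     = 0.185 / 0.63 = 0.293651… → 0.294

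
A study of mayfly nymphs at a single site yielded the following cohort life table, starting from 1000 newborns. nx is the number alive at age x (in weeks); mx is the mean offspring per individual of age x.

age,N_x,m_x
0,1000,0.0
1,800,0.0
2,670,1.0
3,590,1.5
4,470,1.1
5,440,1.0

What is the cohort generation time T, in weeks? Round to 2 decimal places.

lx = nx/n0 = nx/1000: 1, 0.8, 0.67, 0.59, 0.47, 0.44
lx·mx: 0, 0, 0.67, 0.885, 0.517, 0.44 → R0 = 2.512
x·lx·mx: 0, 0, 1.34, 2.655, 2.068, 2.2 → Σ = 8.263
T = 8.263 / 2.512 = 3.289411… → 3.29

3.29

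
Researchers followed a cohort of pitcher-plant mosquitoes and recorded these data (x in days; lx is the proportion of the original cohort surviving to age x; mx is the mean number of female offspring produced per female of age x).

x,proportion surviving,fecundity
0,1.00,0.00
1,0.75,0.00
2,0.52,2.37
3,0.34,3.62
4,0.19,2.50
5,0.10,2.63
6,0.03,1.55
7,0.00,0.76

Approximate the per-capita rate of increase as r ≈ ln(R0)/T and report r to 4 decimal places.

0.3964

R0 = Σ lx·mx = 0 + 0 + 1.2324 + 1.2308 + 0.475 + 0.263 + 0.0465 + 0 = 3.2477
Σ x·lx·mx = 9.6512; T = 9.6512/3.2477 = 2.9717…
r ≈ ln(R0)/T = ln(3.2477)/2.9717… = 0.396388… → 0.3964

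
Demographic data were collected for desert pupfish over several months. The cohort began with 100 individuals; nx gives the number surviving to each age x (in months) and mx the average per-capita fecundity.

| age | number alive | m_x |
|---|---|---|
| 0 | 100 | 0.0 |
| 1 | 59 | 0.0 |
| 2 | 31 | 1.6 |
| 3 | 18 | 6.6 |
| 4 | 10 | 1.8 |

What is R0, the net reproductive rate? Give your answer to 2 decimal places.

1.86

lx = nx/n0 = nx/100: 1, 0.59, 0.31, 0.18, 0.1
lx·mx by age: 0, 0, 0.496, 1.188, 0.18
R0 = Σ lx·mx = 1.864 → 1.86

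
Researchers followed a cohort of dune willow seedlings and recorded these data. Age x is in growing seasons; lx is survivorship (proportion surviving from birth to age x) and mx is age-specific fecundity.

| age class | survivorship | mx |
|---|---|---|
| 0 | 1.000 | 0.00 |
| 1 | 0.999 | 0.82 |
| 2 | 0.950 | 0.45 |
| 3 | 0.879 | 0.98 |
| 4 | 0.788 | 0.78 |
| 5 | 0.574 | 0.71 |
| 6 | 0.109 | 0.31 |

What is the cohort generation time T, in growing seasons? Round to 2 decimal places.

lx·mx: 0, 0.81918, 0.4275, 0.86142, 0.61464, 0.40754, 0.03379 → R0 = 3.16407
x·lx·mx: 0, 0.81918, 0.855, 2.58426, 2.45856, 2.0377, 0.20274 → Σ = 8.95744
T = 8.95744 / 3.16407 = 2.830987… → 2.83

2.83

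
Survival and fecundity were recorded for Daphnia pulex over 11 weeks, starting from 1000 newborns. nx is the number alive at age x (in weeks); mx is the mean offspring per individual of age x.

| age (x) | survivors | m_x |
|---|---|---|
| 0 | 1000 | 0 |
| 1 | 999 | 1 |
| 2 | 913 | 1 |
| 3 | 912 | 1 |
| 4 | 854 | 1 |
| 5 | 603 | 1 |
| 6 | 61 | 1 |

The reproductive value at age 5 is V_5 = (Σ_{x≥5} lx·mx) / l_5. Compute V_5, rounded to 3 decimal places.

lx = nx/n0 = nx/1000: 1, 0.999, 0.913, 0.912, 0.854, 0.603, 0.061
lx·mx for x ≥ 5: 0.603, 0.061 → sum = 0.664
V_5 = 0.664 / l_5 = 0.664 / 0.603 = 1.101161… → 1.101

1.101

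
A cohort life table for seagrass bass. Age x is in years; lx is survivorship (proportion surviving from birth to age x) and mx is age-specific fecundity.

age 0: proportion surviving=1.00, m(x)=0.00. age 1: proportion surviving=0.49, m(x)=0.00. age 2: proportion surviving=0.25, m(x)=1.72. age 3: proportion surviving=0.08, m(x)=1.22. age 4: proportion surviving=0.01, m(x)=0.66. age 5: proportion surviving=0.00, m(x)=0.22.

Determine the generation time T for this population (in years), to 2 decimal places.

2.21

lx·mx: 0, 0, 0.43, 0.0976, 0.0066, 0 → R0 = 0.5342
x·lx·mx: 0, 0, 0.86, 0.2928, 0.0264, 0 → Σ = 1.1792
T = 1.1792 / 0.5342 = 2.207413… → 2.21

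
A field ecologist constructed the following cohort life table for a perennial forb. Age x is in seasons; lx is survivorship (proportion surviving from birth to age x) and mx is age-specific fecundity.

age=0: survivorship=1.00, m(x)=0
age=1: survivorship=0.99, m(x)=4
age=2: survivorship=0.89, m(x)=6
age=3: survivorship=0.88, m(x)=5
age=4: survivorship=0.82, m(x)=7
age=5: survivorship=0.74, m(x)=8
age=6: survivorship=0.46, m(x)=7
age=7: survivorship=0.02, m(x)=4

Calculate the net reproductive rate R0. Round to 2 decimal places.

28.66

lx·mx by age: 0, 3.96, 5.34, 4.4, 5.74, 5.92, 3.22, 0.08
R0 = Σ lx·mx = 28.66 → 28.66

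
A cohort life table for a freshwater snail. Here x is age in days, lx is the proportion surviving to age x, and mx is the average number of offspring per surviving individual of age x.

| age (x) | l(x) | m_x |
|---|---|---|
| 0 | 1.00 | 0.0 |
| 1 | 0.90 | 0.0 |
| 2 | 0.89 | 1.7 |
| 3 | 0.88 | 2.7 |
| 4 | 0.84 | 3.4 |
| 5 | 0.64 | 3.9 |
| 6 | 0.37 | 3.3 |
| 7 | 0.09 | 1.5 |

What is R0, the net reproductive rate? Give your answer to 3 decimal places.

10.597

lx·mx by age: 0, 0, 1.513, 2.376, 2.856, 2.496, 1.221, 0.135
R0 = Σ lx·mx = 10.597 → 10.597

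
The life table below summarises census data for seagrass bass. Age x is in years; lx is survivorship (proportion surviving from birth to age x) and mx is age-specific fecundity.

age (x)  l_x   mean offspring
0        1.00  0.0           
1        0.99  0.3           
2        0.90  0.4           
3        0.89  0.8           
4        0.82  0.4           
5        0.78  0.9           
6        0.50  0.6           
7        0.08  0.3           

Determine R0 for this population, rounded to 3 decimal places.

2.723

lx·mx by age: 0, 0.297, 0.36, 0.712, 0.328, 0.702, 0.3, 0.024
R0 = Σ lx·mx = 2.723 → 2.723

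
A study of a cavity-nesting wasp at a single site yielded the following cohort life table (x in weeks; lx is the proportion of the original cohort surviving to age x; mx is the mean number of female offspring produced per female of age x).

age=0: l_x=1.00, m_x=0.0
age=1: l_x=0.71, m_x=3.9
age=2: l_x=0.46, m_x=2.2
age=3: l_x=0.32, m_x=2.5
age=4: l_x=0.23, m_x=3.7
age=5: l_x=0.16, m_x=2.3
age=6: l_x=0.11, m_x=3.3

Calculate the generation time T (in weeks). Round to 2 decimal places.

2.37

lx·mx: 0, 2.769, 1.012, 0.8, 0.851, 0.368, 0.363 → R0 = 6.163
x·lx·mx: 0, 2.769, 2.024, 2.4, 3.404, 1.84, 2.178 → Σ = 14.615
T = 14.615 / 6.163 = 2.37141… → 2.37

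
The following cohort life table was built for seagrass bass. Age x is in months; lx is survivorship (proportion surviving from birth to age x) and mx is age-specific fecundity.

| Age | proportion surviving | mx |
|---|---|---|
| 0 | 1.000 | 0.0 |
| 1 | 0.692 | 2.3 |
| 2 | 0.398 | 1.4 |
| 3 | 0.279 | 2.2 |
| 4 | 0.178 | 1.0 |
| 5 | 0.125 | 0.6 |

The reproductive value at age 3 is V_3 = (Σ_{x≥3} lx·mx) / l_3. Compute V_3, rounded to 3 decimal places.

3.107

lx·mx for x ≥ 3: 0.6138, 0.178, 0.075 → sum = 0.8668
V_3 = 0.8668 / l_3 = 0.8668 / 0.279 = 3.10681… → 3.107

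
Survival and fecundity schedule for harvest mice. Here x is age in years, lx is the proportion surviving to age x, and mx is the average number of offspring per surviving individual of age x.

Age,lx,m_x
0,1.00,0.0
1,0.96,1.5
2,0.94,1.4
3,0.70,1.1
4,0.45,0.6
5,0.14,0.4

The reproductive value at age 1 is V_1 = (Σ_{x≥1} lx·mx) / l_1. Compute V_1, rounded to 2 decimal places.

lx·mx for x ≥ 1: 1.44, 1.316, 0.77, 0.27, 0.056 → sum = 3.852
V_1 = 3.852 / l_1 = 3.852 / 0.96 = 4.0125 → 4.01

4.01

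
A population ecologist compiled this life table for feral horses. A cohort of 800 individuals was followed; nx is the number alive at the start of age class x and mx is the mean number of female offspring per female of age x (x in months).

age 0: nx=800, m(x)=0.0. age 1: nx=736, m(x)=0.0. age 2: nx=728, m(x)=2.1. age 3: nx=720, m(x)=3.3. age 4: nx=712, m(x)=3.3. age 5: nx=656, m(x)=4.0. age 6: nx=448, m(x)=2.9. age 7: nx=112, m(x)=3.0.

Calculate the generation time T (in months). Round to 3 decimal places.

lx = nx/n0 = nx/800: 1, 0.92, 0.91, 0.9, 0.89, 0.82, 0.56, 0.14
lx·mx: 0, 0, 1.911, 2.97, 2.937, 3.28, 1.624, 0.42 → R0 = 13.142
x·lx·mx: 0, 0, 3.822, 8.91, 11.748, 16.4, 9.744, 2.94 → Σ = 53.564
T = 53.564 / 13.142 = 4.075788… → 4.076

4.076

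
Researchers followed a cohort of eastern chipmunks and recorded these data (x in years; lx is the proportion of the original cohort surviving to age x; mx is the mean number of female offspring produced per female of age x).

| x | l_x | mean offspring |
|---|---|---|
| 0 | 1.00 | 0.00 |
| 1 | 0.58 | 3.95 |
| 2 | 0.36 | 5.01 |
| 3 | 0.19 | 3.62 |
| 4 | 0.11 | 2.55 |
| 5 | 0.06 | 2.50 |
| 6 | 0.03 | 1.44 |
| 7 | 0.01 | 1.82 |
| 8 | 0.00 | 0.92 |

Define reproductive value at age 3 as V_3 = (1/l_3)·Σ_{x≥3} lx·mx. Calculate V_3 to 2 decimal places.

lx·mx for x ≥ 3: 0.6878, 0.2805, 0.15, 0.0432, 0.0182, 0 → sum = 1.1797
V_3 = 1.1797 / l_3 = 1.1797 / 0.19 = 6.208947… → 6.21

6.21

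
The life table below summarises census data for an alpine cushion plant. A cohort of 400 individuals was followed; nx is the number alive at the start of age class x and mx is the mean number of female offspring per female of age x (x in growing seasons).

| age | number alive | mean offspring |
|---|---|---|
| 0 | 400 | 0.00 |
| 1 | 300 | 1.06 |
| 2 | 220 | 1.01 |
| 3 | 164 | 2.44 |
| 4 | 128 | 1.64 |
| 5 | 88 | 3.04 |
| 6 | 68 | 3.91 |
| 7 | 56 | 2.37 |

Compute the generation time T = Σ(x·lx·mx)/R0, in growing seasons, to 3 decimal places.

lx = nx/n0 = nx/400: 1, 0.75, 0.55, 0.41, 0.32, 0.22, 0.17, 0.14
lx·mx: 0, 0.795, 0.5555, 1.0004, 0.5248, 0.6688, 0.6647, 0.3318 → R0 = 4.541
x·lx·mx: 0, 0.795, 1.111, 3.0012, 2.0992, 3.344, 3.9882, 2.3226 → Σ = 16.6612
T = 16.6612 / 4.541 = 3.66906… → 3.669

3.669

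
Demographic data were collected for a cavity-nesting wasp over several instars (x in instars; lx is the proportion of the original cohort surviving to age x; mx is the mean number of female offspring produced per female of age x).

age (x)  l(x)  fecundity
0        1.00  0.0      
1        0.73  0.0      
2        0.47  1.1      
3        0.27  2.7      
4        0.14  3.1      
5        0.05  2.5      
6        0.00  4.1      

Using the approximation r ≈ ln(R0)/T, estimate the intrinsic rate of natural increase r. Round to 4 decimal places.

0.1910

R0 = Σ lx·mx = 0 + 0 + 0.517 + 0.729 + 0.434 + 0.125 + 0 = 1.805
Σ x·lx·mx = 5.582; T = 5.582/1.805 = 3.09252…
r ≈ ln(R0)/T = ln(1.805)/3.09252… = 0.190964… → 0.1910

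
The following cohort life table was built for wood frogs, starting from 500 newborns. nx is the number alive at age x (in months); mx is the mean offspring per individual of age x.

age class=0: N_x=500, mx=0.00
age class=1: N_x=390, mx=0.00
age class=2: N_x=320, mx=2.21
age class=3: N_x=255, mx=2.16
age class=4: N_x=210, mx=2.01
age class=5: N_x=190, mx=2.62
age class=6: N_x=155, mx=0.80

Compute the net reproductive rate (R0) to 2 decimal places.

lx = nx/n0 = nx/500: 1, 0.78, 0.64, 0.51, 0.42, 0.38, 0.31
lx·mx by age: 0, 0, 1.4144, 1.1016, 0.8442, 0.9956, 0.248
R0 = Σ lx·mx = 4.6038 → 4.60

4.60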